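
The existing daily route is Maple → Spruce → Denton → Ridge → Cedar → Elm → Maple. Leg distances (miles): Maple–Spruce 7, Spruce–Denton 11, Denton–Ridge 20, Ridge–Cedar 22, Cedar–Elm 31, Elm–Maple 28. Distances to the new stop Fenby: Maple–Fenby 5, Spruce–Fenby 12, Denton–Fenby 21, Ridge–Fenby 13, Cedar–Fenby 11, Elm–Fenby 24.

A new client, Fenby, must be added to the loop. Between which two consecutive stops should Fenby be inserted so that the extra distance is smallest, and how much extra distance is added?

Insertion cost between consecutive stops i–j is d(i,Fenby) + d(Fenby,j) − d(i,j):
  between Maple and Spruce: 5 + 12 − 7 = 10
  between Spruce and Denton: 12 + 21 − 11 = 22
  between Denton and Ridge: 21 + 13 − 20 = 14
  between Ridge and Cedar: 13 + 11 − 22 = 2
  between Cedar and Elm: 11 + 24 − 31 = 4
  between Elm and Maple: 24 + 5 − 28 = 1
Cheapest insertion is between Elm and Maple, adding 1.
New total = 119 + 1 = 120.

+1 miles — insert Fenby between Elm and Maple.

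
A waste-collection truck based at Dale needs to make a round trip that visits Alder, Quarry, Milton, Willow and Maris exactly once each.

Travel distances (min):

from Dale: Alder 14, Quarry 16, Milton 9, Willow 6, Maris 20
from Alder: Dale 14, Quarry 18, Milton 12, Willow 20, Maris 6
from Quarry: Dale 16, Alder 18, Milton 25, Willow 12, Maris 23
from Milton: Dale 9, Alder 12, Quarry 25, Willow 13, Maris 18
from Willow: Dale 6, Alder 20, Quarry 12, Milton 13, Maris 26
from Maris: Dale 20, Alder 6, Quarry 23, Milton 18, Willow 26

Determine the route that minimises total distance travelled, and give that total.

Minimum total distance: 68 min.

There are 60 distinct closed tours to check (reversals are equivalent).
Dale → Alder → Quarry → Milton → Willow → Maris → Dale: 14+18+25+13+26+20 = 116
Dale → Alder → Quarry → Milton → Maris → Willow → Dale: 14+18+25+18+26+6 = 107
Dale → Alder → Quarry → Willow → Milton → Maris → Dale: 14+18+12+13+18+20 = 95
Dale → Alder → Quarry → Willow → Maris → Milton → Dale: 14+18+12+26+18+9 = 97
Dale → Alder → Quarry → Maris → Milton → Willow → Dale: 14+18+23+18+13+6 = 92
Dale → Alder → Quarry → Maris → Willow → Milton → Dale: 14+18+23+26+13+9 = 103
Dale → Alder → Milton → Quarry → Willow → Maris → Dale: 14+12+25+12+26+20 = 109
Dale → Alder → Milton → Quarry → Maris → Willow → Dale: 14+12+25+23+26+6 = 106
Dale → Alder → Milton → Willow → Quarry → Maris → Dale: 14+12+13+12+23+20 = 94
Dale → Alder → Milton → Willow → Maris → Quarry → Dale: 14+12+13+26+23+16 = 104
Dale → Alder → Milton → Maris → Quarry → Willow → Dale: 14+12+18+23+12+6 = 85
Dale → Alder → Milton → Maris → Willow → Quarry → Dale: 14+12+18+26+12+16 = 98
Dale → Alder → Willow → Quarry → Milton → Maris → Dale: 14+20+12+25+18+20 = 109
Dale → Alder → Willow → Quarry → Maris → Milton → Dale: 14+20+12+23+18+9 = 96
… (46 more)
Dale → Milton → Alder → Maris → Quarry → Willow → Dale: 9+12+6+23+12+6 = 68  ← best
The minimum is 68.
One optimal route: Dale → Milton → Alder → Maris → Quarry → Willow → Dale (or its reverse).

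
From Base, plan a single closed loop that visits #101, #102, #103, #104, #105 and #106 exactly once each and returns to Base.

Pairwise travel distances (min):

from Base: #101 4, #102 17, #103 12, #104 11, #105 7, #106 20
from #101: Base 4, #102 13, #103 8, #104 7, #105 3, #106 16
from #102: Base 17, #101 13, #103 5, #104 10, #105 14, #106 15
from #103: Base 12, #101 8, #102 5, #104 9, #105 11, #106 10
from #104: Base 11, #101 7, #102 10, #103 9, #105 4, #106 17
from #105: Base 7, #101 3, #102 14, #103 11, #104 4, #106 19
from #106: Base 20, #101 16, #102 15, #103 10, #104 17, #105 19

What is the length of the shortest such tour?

Base - #101 - #102 - #103 - #104 - #105 - #106 - Base: 4+13+5+9+4+19+20 = 74
Base - #101 - #102 - #103 - #104 - #106 - #105 - Base: 4+13+5+9+17+19+7 = 74
Base - #101 - #102 - #103 - #105 - #104 - #106 - Base: 4+13+5+11+4+17+20 = 74
Base - #101 - #102 - #103 - #105 - #106 - #104 - Base: 4+13+5+11+19+17+11 = 80
Base - #101 - #102 - #103 - #106 - #104 - #105 - Base: 4+13+5+10+17+4+7 = 60
Base - #101 - #102 - #103 - #106 - #105 - #104 - Base: 4+13+5+10+19+4+11 = 66
Base - #101 - #102 - #104 - #103 - #105 - #106 - Base: 4+13+10+9+11+19+20 = 86
Base - #101 - #102 - #104 - #103 - #106 - #105 - Base: 4+13+10+9+10+19+7 = 72
… (352 more)
Base - #101 - #105 - #104 - #102 - #103 - #106 - Base: 4+3+4+10+5+10+20 = 56  ← best
The minimum is 56.
One optimal route: Base → #101 → #105 → #104 → #102 → #103 → #106 → Base (or its reverse).

56 min — the shortest possible round trip.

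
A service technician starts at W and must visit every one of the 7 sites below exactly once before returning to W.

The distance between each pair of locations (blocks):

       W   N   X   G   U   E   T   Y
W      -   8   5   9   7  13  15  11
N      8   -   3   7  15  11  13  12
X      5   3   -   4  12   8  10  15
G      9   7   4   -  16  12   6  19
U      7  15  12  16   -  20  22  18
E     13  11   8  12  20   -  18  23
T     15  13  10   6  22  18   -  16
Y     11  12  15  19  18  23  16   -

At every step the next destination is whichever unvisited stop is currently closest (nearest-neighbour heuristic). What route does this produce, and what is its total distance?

Total distance 88 blocks via the nearest-neighbour route W → X → N → G → T → Y → U → E → W.

At W the remaining stops are X 5, U 7, N 8, G 9, Y 11, E 13, T 15; go to X.
At X the remaining stops are N 3, G 4, E 8, T 10, U 12, Y 15; go to N.
At N the remaining stops are G 7, E 11, Y 12, T 13, U 15; go to G.
At G the remaining stops are T 6, E 12, U 16, Y 19; go to T.
At T the remaining stops are Y 16, E 18, U 22; go to Y.
At Y the remaining stops are U 18, E 23; go to U.
At U the remaining stops are E 20; go to E.
Return E→W: 13.
Total = 5 + 3 + 7 + 6 + 16 + 18 + 20 + 13 = 88.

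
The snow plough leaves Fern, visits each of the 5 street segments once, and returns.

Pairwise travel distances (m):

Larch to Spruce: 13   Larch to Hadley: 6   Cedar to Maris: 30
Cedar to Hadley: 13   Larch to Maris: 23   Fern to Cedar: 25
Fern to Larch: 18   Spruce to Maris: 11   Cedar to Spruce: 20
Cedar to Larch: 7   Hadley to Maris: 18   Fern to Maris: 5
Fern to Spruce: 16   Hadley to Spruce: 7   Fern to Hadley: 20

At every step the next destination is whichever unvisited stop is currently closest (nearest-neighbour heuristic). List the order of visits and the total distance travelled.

At Fern the remaining stops are Maris 5, Spruce 16, Larch 18, Hadley 20, Cedar 25; go to Maris.
At Maris the remaining stops are Spruce 11, Hadley 18, Larch 23, Cedar 30; go to Spruce.
At Spruce the remaining stops are Hadley 7, Larch 13, Cedar 20; go to Hadley.
At Hadley the remaining stops are Larch 6, Cedar 13; go to Larch.
At Larch the remaining stops are Cedar 7; go to Cedar.
Return Cedar→Fern: 25.
Total = 5 + 11 + 7 + 6 + 7 + 25 = 61.

Total distance 61 m via the nearest-neighbour route Fern → Maris → Spruce → Hadley → Larch → Cedar → Fern.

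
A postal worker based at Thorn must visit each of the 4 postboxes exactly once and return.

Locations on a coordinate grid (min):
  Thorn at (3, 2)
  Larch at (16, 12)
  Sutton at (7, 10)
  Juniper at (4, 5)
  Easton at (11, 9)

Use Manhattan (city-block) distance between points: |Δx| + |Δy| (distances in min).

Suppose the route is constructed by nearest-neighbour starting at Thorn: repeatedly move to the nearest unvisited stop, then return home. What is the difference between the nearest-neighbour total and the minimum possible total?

Thorn: Juniper=4, Sutton=12, Easton=15, Larch=23 ⇒ Juniper
Juniper: Sutton=8, Easton=11, Larch=19 ⇒ Sutton
Sutton: Easton=5, Larch=11 ⇒ Easton
Easton: Larch=8 ⇒ Larch
NN route Thorn → Juniper → Sutton → Easton → Larch → Thorn costs 48.
Optimal: Thorn → Sutton → Larch → Easton → Juniper → Thorn costs 46 (by enumerating all 12 distinct tours).
Excess = 48 − 46 = 2.

The nearest-neighbour route is 2 min longer than optimal.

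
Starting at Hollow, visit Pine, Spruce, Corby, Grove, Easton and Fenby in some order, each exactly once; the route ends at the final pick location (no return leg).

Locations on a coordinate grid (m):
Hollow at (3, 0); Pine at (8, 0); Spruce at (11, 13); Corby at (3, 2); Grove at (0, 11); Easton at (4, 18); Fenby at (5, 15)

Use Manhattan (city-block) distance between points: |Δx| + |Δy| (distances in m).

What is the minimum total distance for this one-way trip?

Minimum one-way distance = 47 m.

There are 6! = 720 possible orderings.
Hollow - Pine - Spruce - Corby - Grove - Easton - Fenby: 5+16+19+12+11+4 = 67
Hollow - Pine - Spruce - Corby - Grove - Fenby - Easton: 5+16+19+12+9+4 = 65
Hollow - Pine - Spruce - Corby - Easton - Grove - Fenby: 5+16+19+17+11+9 = 77
Hollow - Pine - Spruce - Corby - Easton - Fenby - Grove: 5+16+19+17+4+9 = 70
Hollow - Pine - Spruce - Corby - Fenby - Grove - Easton: 5+16+19+15+9+11 = 75
Hollow - Pine - Spruce - Corby - Fenby - Easton - Grove: 5+16+19+15+4+11 = 70
Hollow - Pine - Spruce - Grove - Corby - Easton - Fenby: 5+16+13+12+17+4 = 67
Hollow - Pine - Spruce - Grove - Corby - Fenby - Easton: 5+16+13+12+15+4 = 65
… (712 more)
Hollow - Pine - Corby - Grove - Easton - Fenby - Spruce: 5+7+12+11+4+8 = 47  ← best
The minimum is 47.
One shortest path: Hollow → Pine → Corby → Grove → Easton → Fenby → Spruce.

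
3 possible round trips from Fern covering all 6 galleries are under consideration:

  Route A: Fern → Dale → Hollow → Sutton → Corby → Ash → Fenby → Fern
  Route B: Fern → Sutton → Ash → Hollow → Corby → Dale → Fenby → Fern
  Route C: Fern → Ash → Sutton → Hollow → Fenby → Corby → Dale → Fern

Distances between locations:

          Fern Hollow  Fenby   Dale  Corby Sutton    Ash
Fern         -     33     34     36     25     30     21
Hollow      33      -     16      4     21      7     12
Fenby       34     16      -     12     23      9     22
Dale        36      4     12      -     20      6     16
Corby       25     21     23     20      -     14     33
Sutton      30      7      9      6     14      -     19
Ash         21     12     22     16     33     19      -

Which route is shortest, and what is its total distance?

142 — Route C is the shortest.

Route A: 36 + 4 + 7 + 14 + 33 + 22 + 34 = 150
Route B: 30 + 19 + 12 + 21 + 20 + 12 + 34 = 148
Route C: 21 + 19 + 7 + 16 + 23 + 20 + 36 = 142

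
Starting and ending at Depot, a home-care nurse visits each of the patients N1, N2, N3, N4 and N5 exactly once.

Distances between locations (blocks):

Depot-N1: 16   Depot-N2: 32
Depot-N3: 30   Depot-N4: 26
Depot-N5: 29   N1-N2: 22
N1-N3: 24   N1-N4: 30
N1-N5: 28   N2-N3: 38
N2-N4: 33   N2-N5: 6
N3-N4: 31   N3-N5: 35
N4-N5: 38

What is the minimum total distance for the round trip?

There are 60 distinct closed tours to check (reversals are equivalent).
Depot-N1-N2-N3-N4-N5-Depot: 16+22+38+31+38+29 = 174
Depot-N1-N2-N3-N5-N4-Depot: 16+22+38+35+38+26 = 175
Depot-N1-N2-N4-N3-N5-Depot: 16+22+33+31+35+29 = 166
Depot-N1-N2-N4-N5-N3-Depot: 16+22+33+38+35+30 = 174
Depot-N1-N2-N5-N3-N4-Depot: 16+22+6+35+31+26 = 136
Depot-N1-N2-N5-N4-N3-Depot: 16+22+6+38+31+30 = 143
Depot-N1-N3-N2-N4-N5-Depot: 16+24+38+33+38+29 = 178
Depot-N1-N3-N2-N5-N4-Depot: 16+24+38+6+38+26 = 148
Depot-N1-N3-N4-N2-N5-Depot: 16+24+31+33+6+29 = 139
Depot-N1-N3-N4-N5-N2-Depot: 16+24+31+38+6+32 = 147
Depot-N1-N3-N5-N2-N4-Depot: 16+24+35+6+33+26 = 140
Depot-N1-N3-N5-N4-N2-Depot: 16+24+35+38+33+32 = 178
Depot-N1-N4-N2-N3-N5-Depot: 16+30+33+38+35+29 = 181
Depot-N1-N4-N2-N5-N3-Depot: 16+30+33+6+35+30 = 150
… (46 more)
The minimum is 136.
One optimal route: Depot → N1 → N2 → N5 → N3 → N4 → Depot (or its reverse).

Minimum total distance: 136 blocks.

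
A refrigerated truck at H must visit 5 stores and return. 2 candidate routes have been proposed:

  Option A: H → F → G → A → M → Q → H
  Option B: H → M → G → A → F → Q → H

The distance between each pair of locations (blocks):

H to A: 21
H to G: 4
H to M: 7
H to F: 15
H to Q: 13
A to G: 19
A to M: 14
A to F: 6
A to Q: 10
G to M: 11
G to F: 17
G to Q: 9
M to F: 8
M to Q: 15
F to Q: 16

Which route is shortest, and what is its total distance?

72 blocks — Option B is the shortest.

Option A: 15 + 17 + 19 + 14 + 15 + 13 = 93
Option B: 7 + 11 + 19 + 6 + 16 + 13 = 72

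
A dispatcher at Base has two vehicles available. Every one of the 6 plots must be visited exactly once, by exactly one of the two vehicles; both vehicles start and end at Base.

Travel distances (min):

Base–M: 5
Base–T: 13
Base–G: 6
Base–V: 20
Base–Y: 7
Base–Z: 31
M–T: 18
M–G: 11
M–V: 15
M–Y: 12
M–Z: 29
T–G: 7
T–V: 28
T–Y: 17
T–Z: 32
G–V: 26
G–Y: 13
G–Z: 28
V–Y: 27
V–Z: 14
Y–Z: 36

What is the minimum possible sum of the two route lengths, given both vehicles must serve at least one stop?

Try each way of splitting the stops between the two vehicles (each non-empty) and, for each split, find the best tour for each vehicle:
  {M} + {T, G, V, Y, Z}: 10 + 93 = 103
  {T} + {M, G, V, Y, Z}: 26 + 82 = 108
  {M, T} + {G, V, Y, Z}: 36 + 82 = 118
  {G} + {M, T, V, Y, Z}: 12 + 90 = 102
  {M, G} + {T, V, Y, Z}: 22 + 90 = 112
  {T, G} + {M, V, Y, Z}: 26 + 77 = 103
  … (31 splits in total)
  {Y} + {M, T, G, V, Z}: 14 + 79 = 93  ← best
Best: vehicle 1 Base → Y → Base = 14; vehicle 2 Base → M → V → Z → T → G → Base = 79; combined 93.

Minimum combined distance: 93 min.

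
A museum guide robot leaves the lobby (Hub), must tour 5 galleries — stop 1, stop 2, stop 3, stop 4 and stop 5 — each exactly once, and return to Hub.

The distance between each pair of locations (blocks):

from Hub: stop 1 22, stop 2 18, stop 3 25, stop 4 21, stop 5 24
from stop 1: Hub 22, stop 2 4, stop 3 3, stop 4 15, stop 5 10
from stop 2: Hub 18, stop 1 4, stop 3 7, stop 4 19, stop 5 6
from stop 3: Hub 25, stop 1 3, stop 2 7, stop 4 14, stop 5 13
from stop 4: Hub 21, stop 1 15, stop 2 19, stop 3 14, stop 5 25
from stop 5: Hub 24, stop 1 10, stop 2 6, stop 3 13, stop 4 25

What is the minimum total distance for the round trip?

Hub-stop 1-stop 2-stop 3-stop 4-stop 5-Hub: 22+4+7+14+25+24 = 96
Hub-stop 1-stop 2-stop 3-stop 5-stop 4-Hub: 22+4+7+13+25+21 = 92
Hub-stop 1-stop 2-stop 4-stop 3-stop 5-Hub: 22+4+19+14+13+24 = 96
Hub-stop 1-stop 2-stop 4-stop 5-stop 3-Hub: 22+4+19+25+13+25 = 108
Hub-stop 1-stop 2-stop 5-stop 3-stop 4-Hub: 22+4+6+13+14+21 = 80
Hub-stop 1-stop 2-stop 5-stop 4-stop 3-Hub: 22+4+6+25+14+25 = 96
Hub-stop 1-stop 3-stop 2-stop 4-stop 5-Hub: 22+3+7+19+25+24 = 100
Hub-stop 1-stop 3-stop 2-stop 5-stop 4-Hub: 22+3+7+6+25+21 = 84
Hub-stop 1-stop 3-stop 4-stop 2-stop 5-Hub: 22+3+14+19+6+24 = 88
Hub-stop 1-stop 3-stop 4-stop 5-stop 2-Hub: 22+3+14+25+6+18 = 88
Hub-stop 1-stop 3-stop 5-stop 2-stop 4-Hub: 22+3+13+6+19+21 = 84
Hub-stop 1-stop 3-stop 5-stop 4-stop 2-Hub: 22+3+13+25+19+18 = 100
Hub-stop 1-stop 4-stop 2-stop 3-stop 5-Hub: 22+15+19+7+13+24 = 100
Hub-stop 1-stop 4-stop 2-stop 5-stop 3-Hub: 22+15+19+6+13+25 = 100
… (46 more)
Hub-stop 2-stop 5-stop 1-stop 3-stop 4-Hub: 18+6+10+3+14+21 = 72  ← best
The minimum is 72.
One optimal route: Hub → stop 2 → stop 5 → stop 1 → stop 3 → stop 4 → Hub (or its reverse).

Minimum total distance: 72 blocks.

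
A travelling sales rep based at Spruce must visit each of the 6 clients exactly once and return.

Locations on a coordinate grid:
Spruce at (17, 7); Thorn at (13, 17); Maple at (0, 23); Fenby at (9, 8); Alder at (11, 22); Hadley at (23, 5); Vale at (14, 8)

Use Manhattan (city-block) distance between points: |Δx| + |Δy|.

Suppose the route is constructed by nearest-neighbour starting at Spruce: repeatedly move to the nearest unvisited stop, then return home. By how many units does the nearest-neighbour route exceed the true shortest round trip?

Spruce: Vale=4, Hadley=8, Fenby=9, Thorn=14, Alder=21, Maple=33 ⇒ Vale
Vale: Fenby=5, Thorn=10, Hadley=12, Alder=17, Maple=29 ⇒ Fenby
Fenby: Thorn=13, Alder=16, Hadley=17, Maple=24 ⇒ Thorn
Thorn: Alder=7, Maple=19, Hadley=22 ⇒ Alder
Alder: Maple=12, Hadley=29 ⇒ Maple
Maple: Hadley=41 ⇒ Hadley
NN route Spruce → Vale → Fenby → Thorn → Alder → Maple → Hadley → Spruce costs 90.
Optimal: Spruce → Thorn → Alder → Maple → Fenby → Vale → Hadley → Spruce costs 82 (by enumerating all 360 distinct tours).
Excess = 90 − 82 = 8.

The nearest-neighbour route is 8 longer than optimal.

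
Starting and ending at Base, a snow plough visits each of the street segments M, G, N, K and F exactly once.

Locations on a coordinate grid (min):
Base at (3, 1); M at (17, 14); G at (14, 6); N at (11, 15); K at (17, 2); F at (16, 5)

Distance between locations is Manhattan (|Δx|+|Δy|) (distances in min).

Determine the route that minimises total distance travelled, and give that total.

Minimum total distance: 62 min.

Base→M→G→N→K→F→Base: 27+11+12+19+4+17 = 90
Base→M→G→N→F→K→Base: 27+11+12+15+4+15 = 84
Base→M→G→K→N→F→Base: 27+11+7+19+15+17 = 96
Base→M→G→K→F→N→Base: 27+11+7+4+15+22 = 86
Base→M→G→F→N→K→Base: 27+11+3+15+19+15 = 90
Base→M→G→F→K→N→Base: 27+11+3+4+19+22 = 86
Base→M→N→G→K→F→Base: 27+7+12+7+4+17 = 74
Base→M→N→G→F→K→Base: 27+7+12+3+4+15 = 68
Base→M→N→K→G→F→Base: 27+7+19+7+3+17 = 80
Base→M→N→K→F→G→Base: 27+7+19+4+3+16 = 76
Base→M→N→F→G→K→Base: 27+7+15+3+7+15 = 74
Base→M→N→F→K→G→Base: 27+7+15+4+7+16 = 76
Base→M→K→G→N→F→Base: 27+12+7+12+15+17 = 90
Base→M→K→G→F→N→Base: 27+12+7+3+15+22 = 86
… (46 more)
Base→N→M→G→F→K→Base: 22+7+11+3+4+15 = 62  ← best
The minimum is 62.
One optimal route: Base → N → M → G → F → K → Base (or its reverse).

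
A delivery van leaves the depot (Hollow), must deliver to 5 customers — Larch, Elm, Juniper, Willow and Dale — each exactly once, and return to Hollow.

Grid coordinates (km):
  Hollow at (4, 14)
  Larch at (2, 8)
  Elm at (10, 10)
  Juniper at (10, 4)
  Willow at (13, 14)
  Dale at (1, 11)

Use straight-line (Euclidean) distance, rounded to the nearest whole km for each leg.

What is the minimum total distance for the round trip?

36 km — the shortest possible round trip.

There are 60 distinct closed tours to check (reversals are equivalent).
Hollow - Larch - Elm - Juniper - Willow - Dale - Hollow: 6+8+6+10+12+4 = 46
Hollow - Larch - Elm - Juniper - Dale - Willow - Hollow: 6+8+6+11+12+9 = 52
Hollow - Larch - Elm - Willow - Juniper - Dale - Hollow: 6+8+5+10+11+4 = 44
Hollow - Larch - Elm - Willow - Dale - Juniper - Hollow: 6+8+5+12+11+12 = 54
Hollow - Larch - Elm - Dale - Juniper - Willow - Hollow: 6+8+9+11+10+9 = 53
Hollow - Larch - Elm - Dale - Willow - Juniper - Hollow: 6+8+9+12+10+12 = 57
Hollow - Larch - Juniper - Elm - Willow - Dale - Hollow: 6+9+6+5+12+4 = 42
Hollow - Larch - Juniper - Elm - Dale - Willow - Hollow: 6+9+6+9+12+9 = 51
Hollow - Larch - Juniper - Willow - Elm - Dale - Hollow: 6+9+10+5+9+4 = 43
Hollow - Larch - Juniper - Willow - Dale - Elm - Hollow: 6+9+10+12+9+7 = 53
Hollow - Larch - Juniper - Dale - Elm - Willow - Hollow: 6+9+11+9+5+9 = 49
Hollow - Larch - Juniper - Dale - Willow - Elm - Hollow: 6+9+11+12+5+7 = 50
Hollow - Larch - Willow - Elm - Juniper - Dale - Hollow: 6+13+5+6+11+4 = 45
Hollow - Larch - Willow - Elm - Dale - Juniper - Hollow: 6+13+5+9+11+12 = 56
… (46 more)
Hollow - Willow - Elm - Juniper - Larch - Dale - Hollow: 9+5+6+9+3+4 = 36  ← best
The minimum is 36.
One optimal route: Hollow → Willow → Elm → Juniper → Larch → Dale → Hollow (or its reverse).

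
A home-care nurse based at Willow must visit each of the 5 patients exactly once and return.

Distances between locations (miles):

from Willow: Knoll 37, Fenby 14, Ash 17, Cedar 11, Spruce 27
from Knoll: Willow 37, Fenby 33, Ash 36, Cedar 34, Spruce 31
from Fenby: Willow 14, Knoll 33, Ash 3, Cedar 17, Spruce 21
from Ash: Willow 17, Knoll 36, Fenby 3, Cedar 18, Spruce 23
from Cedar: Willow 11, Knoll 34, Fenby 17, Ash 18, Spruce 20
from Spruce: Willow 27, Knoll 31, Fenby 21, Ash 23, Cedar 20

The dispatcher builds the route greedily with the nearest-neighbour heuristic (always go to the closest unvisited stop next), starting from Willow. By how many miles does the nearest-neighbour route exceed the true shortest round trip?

7 miles longer than the optimal tour.

From Willow: Cedar=11, Fenby=14, Ash=17, Spruce=27, Knoll=37 → choose Cedar (11).
From Cedar: Fenby=17, Ash=18, Spruce=20, Knoll=34 → choose Fenby (17).
From Fenby: Ash=3, Spruce=21, Knoll=33 → choose Ash (3).
From Ash: Spruce=23, Knoll=36 → choose Spruce (23).
From Spruce: Knoll=31 → choose Knoll (31).
NN route Willow → Cedar → Fenby → Ash → Spruce → Knoll → Willow costs 122.
Optimal: Willow → Fenby → Ash → Knoll → Spruce → Cedar → Willow costs 115 (by enumerating all 60 distinct tours).
Excess = 122 − 115 = 7.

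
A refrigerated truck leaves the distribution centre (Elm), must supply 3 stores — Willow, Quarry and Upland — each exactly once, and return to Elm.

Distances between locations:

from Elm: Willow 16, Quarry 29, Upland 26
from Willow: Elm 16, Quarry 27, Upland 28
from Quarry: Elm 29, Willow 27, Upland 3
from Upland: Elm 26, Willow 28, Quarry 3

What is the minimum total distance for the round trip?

Elm→Willow→Quarry→Upland→Elm: 16+27+3+26 = 72
Elm→Willow→Upland→Quarry→Elm: 16+28+3+29 = 76
Elm→Quarry→Willow→Upland→Elm: 29+27+28+26 = 110
The minimum is 72.
One optimal route: Elm → Willow → Quarry → Upland → Elm (or its reverse).

Shortest round trip = 72.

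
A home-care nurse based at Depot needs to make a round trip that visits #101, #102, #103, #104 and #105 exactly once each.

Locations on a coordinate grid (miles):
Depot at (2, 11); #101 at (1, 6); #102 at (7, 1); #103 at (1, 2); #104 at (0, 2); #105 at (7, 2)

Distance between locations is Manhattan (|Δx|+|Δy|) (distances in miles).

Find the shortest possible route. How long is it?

There are 60 distinct closed tours to check (reversals are equivalent).
Depot-#101-#102-#103-#104-#105-Depot: 6+11+7+1+7+14 = 46
Depot-#101-#102-#103-#105-#104-Depot: 6+11+7+6+7+11 = 48
Depot-#101-#102-#104-#103-#105-Depot: 6+11+8+1+6+14 = 46
Depot-#101-#102-#104-#105-#103-Depot: 6+11+8+7+6+10 = 48
Depot-#101-#102-#105-#103-#104-Depot: 6+11+1+6+1+11 = 36
Depot-#101-#102-#105-#104-#103-Depot: 6+11+1+7+1+10 = 36
Depot-#101-#103-#102-#104-#105-Depot: 6+4+7+8+7+14 = 46
Depot-#101-#103-#102-#105-#104-Depot: 6+4+7+1+7+11 = 36
Depot-#101-#103-#104-#102-#105-Depot: 6+4+1+8+1+14 = 34
Depot-#101-#103-#104-#105-#102-Depot: 6+4+1+7+1+15 = 34
Depot-#101-#103-#105-#102-#104-Depot: 6+4+6+1+8+11 = 36
Depot-#101-#103-#105-#104-#102-Depot: 6+4+6+7+8+15 = 46
Depot-#101-#104-#102-#103-#105-Depot: 6+5+8+7+6+14 = 46
Depot-#101-#104-#102-#105-#103-Depot: 6+5+8+1+6+10 = 36
… (46 more)
The minimum is 34.
One optimal route: Depot → #101 → #103 → #104 → #102 → #105 → Depot (or its reverse).

Minimum total distance: 34 miles.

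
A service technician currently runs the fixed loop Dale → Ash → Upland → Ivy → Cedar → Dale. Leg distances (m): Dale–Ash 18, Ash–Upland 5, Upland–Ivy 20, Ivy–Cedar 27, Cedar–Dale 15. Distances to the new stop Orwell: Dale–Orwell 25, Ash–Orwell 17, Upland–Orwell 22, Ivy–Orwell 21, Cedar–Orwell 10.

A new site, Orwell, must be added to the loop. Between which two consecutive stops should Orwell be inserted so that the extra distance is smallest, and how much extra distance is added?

Insertion cost between consecutive stops i–j is d(i,Orwell) + d(Orwell,j) − d(i,j):
  between Dale and Ash: 25 + 17 − 18 = 24
  between Ash and Upland: 17 + 22 − 5 = 34
  between Upland and Ivy: 22 + 21 − 20 = 23
  between Ivy and Cedar: 21 + 10 − 27 = 4
  between Cedar and Dale: 10 + 25 − 15 = 20
Cheapest insertion is between Ivy and Cedar, adding 4.
New total = 85 + 4 = 89.

+4 m — insert Orwell between Ivy and Cedar.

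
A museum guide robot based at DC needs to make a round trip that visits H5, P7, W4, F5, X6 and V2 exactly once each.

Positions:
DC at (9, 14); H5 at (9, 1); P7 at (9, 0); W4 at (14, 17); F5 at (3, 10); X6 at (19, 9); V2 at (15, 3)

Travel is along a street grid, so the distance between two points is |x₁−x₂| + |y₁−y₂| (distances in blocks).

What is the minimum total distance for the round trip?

Shortest round trip = 66 blocks.

DC→H5→P7→W4→F5→X6→V2→DC: 13+1+22+18+17+10+17 = 98
DC→H5→P7→W4→F5→V2→X6→DC: 13+1+22+18+19+10+15 = 98
DC→H5→P7→W4→X6→F5→V2→DC: 13+1+22+13+17+19+17 = 102
DC→H5→P7→W4→X6→V2→F5→DC: 13+1+22+13+10+19+10 = 88
DC→H5→P7→W4→V2→F5→X6→DC: 13+1+22+15+19+17+15 = 102
DC→H5→P7→W4→V2→X6→F5→DC: 13+1+22+15+10+17+10 = 88
DC→H5→P7→F5→W4→X6→V2→DC: 13+1+16+18+13+10+17 = 88
DC→H5→P7→F5→W4→V2→X6→DC: 13+1+16+18+15+10+15 = 88
… (352 more)
DC→W4→X6→V2→H5→P7→F5→DC: 8+13+10+8+1+16+10 = 66  ← best
The minimum is 66.
One optimal route: DC → W4 → X6 → V2 → H5 → P7 → F5 → DC (or its reverse).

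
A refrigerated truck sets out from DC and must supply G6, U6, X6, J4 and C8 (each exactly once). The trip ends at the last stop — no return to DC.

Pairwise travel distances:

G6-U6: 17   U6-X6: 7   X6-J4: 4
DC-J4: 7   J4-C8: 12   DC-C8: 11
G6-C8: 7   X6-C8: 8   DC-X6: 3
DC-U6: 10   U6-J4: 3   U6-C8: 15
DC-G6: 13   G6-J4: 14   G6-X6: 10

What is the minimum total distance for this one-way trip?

32 — the minimum one-way total.

There are 5! = 120 possible orderings.
DC→G6→U6→X6→J4→C8: 13+17+7+4+12 = 53
DC→G6→U6→X6→C8→J4: 13+17+7+8+12 = 57
DC→G6→U6→J4→X6→C8: 13+17+3+4+8 = 45
DC→G6→U6→J4→C8→X6: 13+17+3+12+8 = 53
DC→G6→U6→C8→X6→J4: 13+17+15+8+4 = 57
DC→G6→U6→C8→J4→X6: 13+17+15+12+4 = 61
DC→G6→X6→U6→J4→C8: 13+10+7+3+12 = 45
DC→G6→X6→U6→C8→J4: 13+10+7+15+12 = 57
DC→G6→X6→J4→U6→C8: 13+10+4+3+15 = 45
DC→G6→X6→J4→C8→U6: 13+10+4+12+15 = 54
DC→G6→X6→C8→U6→J4: 13+10+8+15+3 = 49
DC→G6→X6→C8→J4→U6: 13+10+8+12+3 = 46
DC→G6→J4→U6→X6→C8: 13+14+3+7+8 = 45
DC→G6→J4→U6→C8→X6: 13+14+3+15+8 = 53
… (106 more)
DC→U6→J4→X6→C8→G6: 10+3+4+8+7 = 32  ← best
The minimum is 32.
One shortest path: DC → U6 → J4 → X6 → C8 → G6.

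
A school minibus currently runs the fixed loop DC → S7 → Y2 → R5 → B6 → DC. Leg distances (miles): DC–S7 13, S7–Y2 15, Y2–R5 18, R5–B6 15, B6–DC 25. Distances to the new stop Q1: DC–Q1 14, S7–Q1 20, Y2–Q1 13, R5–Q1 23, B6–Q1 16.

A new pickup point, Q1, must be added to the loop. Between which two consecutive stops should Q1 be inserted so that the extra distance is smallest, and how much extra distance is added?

Minimum extra distance: 5 miles, inserting Q1 between B6 and DC.

Insertion cost between consecutive stops i–j is d(i,Q1) + d(Q1,j) − d(i,j):
  between DC and S7: 14 + 20 − 13 = 21
  between S7 and Y2: 20 + 13 − 15 = 18
  between Y2 and R5: 13 + 23 − 18 = 18
  between R5 and B6: 23 + 16 − 15 = 24
  between B6 and DC: 16 + 14 − 25 = 5
Cheapest insertion is between B6 and DC, adding 5.
New total = 86 + 5 = 91.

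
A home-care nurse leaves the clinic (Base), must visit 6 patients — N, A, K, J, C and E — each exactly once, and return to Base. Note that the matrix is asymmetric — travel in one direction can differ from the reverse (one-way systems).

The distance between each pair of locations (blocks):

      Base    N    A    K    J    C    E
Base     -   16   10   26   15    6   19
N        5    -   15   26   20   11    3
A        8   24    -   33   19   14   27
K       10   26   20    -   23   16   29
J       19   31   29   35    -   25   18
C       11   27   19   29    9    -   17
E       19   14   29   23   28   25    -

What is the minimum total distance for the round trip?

Shortest round trip = 100 blocks.

Base → N → A → K → J → C → E → Base: 16+15+33+23+25+17+19 = 148
Base → N → A → K → J → E → C → Base: 16+15+33+23+18+25+11 = 141
Base → N → A → K → C → J → E → Base: 16+15+33+16+9+18+19 = 126
Base → N → A → K → C → E → J → Base: 16+15+33+16+17+28+19 = 144
Base → N → A → K → E → J → C → Base: 16+15+33+29+28+25+11 = 157
Base → N → A → K → E → C → J → Base: 16+15+33+29+25+9+19 = 146
Base → N → A → J → K → C → E → Base: 16+15+19+35+16+17+19 = 137
Base → N → A → J → K → E → C → Base: 16+15+19+35+29+25+11 = 150
… (712 more)
Base → A → C → J → N → E → K → Base: 10+14+9+31+3+23+10 = 100  ← best
The minimum is 100.
One optimal route: Base → A → C → J → N → E → K → Base.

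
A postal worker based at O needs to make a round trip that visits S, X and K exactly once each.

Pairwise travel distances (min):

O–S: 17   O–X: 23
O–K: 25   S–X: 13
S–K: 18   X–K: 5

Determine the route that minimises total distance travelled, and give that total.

With 3 stops there are 3!/2 = 3 distinct round trips (a route and its reverse cost the same).
O - S - X - K - O: 17+13+5+25 = 60
O - S - K - X - O: 17+18+5+23 = 63
O - X - S - K - O: 23+13+18+25 = 79
The minimum is 60.
One optimal route: O → S → X → K → O (or its reverse).

60 min — the shortest possible round trip.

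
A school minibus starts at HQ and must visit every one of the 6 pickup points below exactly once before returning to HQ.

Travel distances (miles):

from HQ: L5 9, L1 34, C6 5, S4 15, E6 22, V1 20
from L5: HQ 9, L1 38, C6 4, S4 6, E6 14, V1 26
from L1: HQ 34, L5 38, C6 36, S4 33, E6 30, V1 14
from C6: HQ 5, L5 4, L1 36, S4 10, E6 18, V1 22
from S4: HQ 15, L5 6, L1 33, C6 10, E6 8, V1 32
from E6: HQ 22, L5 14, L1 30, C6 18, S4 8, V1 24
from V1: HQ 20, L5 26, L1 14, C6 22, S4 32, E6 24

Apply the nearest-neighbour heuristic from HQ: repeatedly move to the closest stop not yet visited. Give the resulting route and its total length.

HQ → [C6:5 / L5:9 / S4:15 / V1:20 / E6:22 / L1:34] → C6 (5)
C6 → [L5:4 / S4:10 / E6:18 / V1:22 / L1:36] → L5 (4)
L5 → [S4:6 / E6:14 / V1:26 / L1:38] → S4 (6)
S4 → [E6:8 / V1:32 / L1:33] → E6 (8)
E6 → [V1:24 / L1:30] → V1 (24)
V1 → [L1:14] → L1 (14)
Return L1→HQ: 34.
Total = 5 + 4 + 6 + 8 + 24 + 14 + 34 = 95.

Total distance 95 miles via the nearest-neighbour route HQ → C6 → L5 → S4 → E6 → V1 → L1 → HQ.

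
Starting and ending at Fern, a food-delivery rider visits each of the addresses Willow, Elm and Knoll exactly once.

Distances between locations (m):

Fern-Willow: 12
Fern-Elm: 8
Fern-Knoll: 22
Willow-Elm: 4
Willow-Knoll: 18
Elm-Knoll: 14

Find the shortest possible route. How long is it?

Shortest round trip = 52 m.

With 3 stops there are 3!/2 = 3 distinct round trips (a route and its reverse cost the same).
Fern → Willow → Elm → Knoll → Fern: 12+4+14+22 = 52
Fern → Willow → Knoll → Elm → Fern: 12+18+14+8 = 52
Fern → Elm → Willow → Knoll → Fern: 8+4+18+22 = 52
The minimum is 52.
One optimal route: Fern → Willow → Elm → Knoll → Fern (or its reverse).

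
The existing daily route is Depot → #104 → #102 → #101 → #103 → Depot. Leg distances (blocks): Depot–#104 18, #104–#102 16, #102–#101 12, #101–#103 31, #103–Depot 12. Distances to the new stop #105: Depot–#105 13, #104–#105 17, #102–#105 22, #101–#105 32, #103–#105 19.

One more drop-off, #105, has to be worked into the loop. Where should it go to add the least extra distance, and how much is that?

+12 blocks — insert #105 between Depot and #104.

Insertion cost between consecutive stops i–j is d(i,#105) + d(#105,j) − d(i,j):
  between Depot and #104: 13 + 17 − 18 = 12
  between #104 and #102: 17 + 22 − 16 = 23
  between #102 and #101: 22 + 32 − 12 = 42
  between #101 and #103: 32 + 19 − 31 = 20
  between #103 and Depot: 19 + 13 − 12 = 20
Cheapest insertion is between Depot and #104, adding 12.
New total = 89 + 12 = 101.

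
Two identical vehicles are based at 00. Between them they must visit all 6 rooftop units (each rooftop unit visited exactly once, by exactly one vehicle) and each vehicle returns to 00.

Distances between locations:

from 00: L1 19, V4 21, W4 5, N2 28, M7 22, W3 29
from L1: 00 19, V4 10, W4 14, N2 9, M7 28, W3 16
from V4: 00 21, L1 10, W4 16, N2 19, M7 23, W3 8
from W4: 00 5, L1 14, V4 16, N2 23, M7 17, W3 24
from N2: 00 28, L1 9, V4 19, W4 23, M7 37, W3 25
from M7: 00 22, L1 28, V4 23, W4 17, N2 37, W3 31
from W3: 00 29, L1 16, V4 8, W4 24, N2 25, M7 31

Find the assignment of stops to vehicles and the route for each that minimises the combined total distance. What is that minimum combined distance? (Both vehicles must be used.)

116 — the smallest possible combined total.

There are 2^5 − 1 = 31 ways to divide the 6 stops into two non-empty groups. For each, the best each vehicle can do is its own shortest tour through its group:
  {L1} + {V4, W4, N2, M7, W3}: 38 + 106 = 144
  {V4} + {L1, W4, N2, M7, W3}: 42 + 106 = 148
  {L1, V4} + {W4, N2, M7, W3}: 50 + 106 = 156
  {W4} + {L1, V4, N2, M7, W3}: 10 + 106 = 116
  {L1, W4} + {V4, N2, M7, W3}: 38 + 106 = 144
  {V4, W4} + {L1, N2, M7, W3}: 42 + 106 = 148
  … (31 splits in total)
Best: vehicle 1 00 → W4 → 00 = 10; vehicle 2 00 → L1 → N2 → W3 → V4 → M7 → 00 = 106; combined 116.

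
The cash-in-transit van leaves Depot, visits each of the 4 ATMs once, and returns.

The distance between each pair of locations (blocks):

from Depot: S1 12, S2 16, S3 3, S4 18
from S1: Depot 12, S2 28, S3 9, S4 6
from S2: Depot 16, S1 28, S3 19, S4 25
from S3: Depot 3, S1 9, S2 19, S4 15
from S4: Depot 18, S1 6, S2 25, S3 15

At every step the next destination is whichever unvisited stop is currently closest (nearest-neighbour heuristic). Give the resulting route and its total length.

59 blocks along Depot → S3 → S1 → S4 → S2 → Depot.

At Depot the remaining stops are S3 3, S1 12, S2 16, S4 18; go to S3.
At S3 the remaining stops are S1 9, S4 15, S2 19; go to S1.
At S1 the remaining stops are S4 6, S2 28; go to S4.
At S4 the remaining stops are S2 25; go to S2.
Return S2→Depot: 16.
Total = 3 + 9 + 6 + 25 + 16 = 59.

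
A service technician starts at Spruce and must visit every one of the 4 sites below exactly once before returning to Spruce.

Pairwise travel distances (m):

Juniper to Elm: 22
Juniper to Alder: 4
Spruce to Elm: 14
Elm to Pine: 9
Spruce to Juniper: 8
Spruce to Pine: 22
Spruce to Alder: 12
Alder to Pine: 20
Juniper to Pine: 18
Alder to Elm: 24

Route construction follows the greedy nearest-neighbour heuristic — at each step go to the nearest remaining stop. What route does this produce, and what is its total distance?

Nearest-neighbour total = 55 m; route Spruce → Juniper → Alder → Pine → Elm → Spruce.

From Spruce: distances to unvisited — Juniper=8, Alder=12, Elm=14, Pine=22. Nearest is Juniper (8).
From Juniper: distances to unvisited — Alder=4, Pine=18, Elm=22. Nearest is Alder (4).
From Alder: distances to unvisited — Pine=20, Elm=24. Nearest is Pine (20).
From Pine: distances to unvisited — Elm=9. Nearest is Elm (9).
Return Elm→Spruce: 14.
Total = 8 + 4 + 20 + 9 + 14 = 55.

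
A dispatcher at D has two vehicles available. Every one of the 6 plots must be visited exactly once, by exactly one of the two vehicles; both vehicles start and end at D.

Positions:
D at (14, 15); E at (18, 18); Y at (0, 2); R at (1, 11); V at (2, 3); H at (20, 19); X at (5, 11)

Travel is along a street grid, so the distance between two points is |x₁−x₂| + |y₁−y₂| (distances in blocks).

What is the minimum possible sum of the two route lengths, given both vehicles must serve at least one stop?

Check every non-empty split of the stops between the two vehicles; for each half take its own optimal tour:
  {E} + {Y, R, V, H, X}: 14 + 74 = 88
  {Y} + {E, R, V, H, X}: 54 + 70 = 124
  {E, Y} + {R, V, H, X}: 68 + 70 = 138
  {R} + {E, Y, V, H, X}: 34 + 74 = 108
  {E, R} + {Y, V, H, X}: 48 + 74 = 122
  {Y, R} + {E, V, H, X}: 54 + 68 = 122
  … (31 splits in total)
  {E, H} + {Y, R, V, X}: 20 + 54 = 74  ← best
Best: vehicle 1 D → E → H → D = 20; vehicle 2 D → R → Y → V → X → D = 54; combined 74.

74 blocks — the smallest possible combined total.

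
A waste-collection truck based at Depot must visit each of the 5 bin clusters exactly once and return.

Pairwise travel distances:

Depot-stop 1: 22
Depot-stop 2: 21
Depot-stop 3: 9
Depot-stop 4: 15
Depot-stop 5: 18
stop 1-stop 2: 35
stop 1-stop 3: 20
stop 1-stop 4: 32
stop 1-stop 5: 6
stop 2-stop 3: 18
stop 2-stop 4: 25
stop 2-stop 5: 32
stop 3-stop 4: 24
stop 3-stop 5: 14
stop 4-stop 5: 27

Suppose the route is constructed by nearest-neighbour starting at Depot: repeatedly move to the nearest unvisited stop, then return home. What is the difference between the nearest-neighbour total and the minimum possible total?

From Depot: stop 3=9, stop 4=15, stop 5=18, stop 2=21, stop 1=22 → choose stop 3 (9).
From stop 3: stop 5=14, stop 2=18, stop 1=20, stop 4=24 → choose stop 5 (14).
From stop 5: stop 1=6, stop 4=27, stop 2=32 → choose stop 1 (6).
From stop 1: stop 4=32, stop 2=35 → choose stop 4 (32).
From stop 4: stop 2=25 → choose stop 2 (25).
NN route Depot → stop 3 → stop 5 → stop 1 → stop 4 → stop 2 → Depot costs 107.
Optimal: Depot → stop 1 → stop 5 → stop 3 → stop 2 → stop 4 → Depot costs 100 (by enumerating all 60 distinct tours).
Excess = 107 − 100 = 7.

Excess over optimum: 7.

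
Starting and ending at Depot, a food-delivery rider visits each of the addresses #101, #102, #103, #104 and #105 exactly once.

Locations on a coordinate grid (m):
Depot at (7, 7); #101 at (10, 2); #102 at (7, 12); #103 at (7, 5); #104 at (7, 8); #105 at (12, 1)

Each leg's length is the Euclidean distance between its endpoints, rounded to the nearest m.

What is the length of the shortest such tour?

25 m — the shortest possible round trip.

With 5 stops there are 5!/2 = 60 distinct round trips (a route and its reverse cost the same).
Depot - #101 - #102 - #103 - #104 - #105 - Depot: 6+10+7+3+9+8 = 43
Depot - #101 - #102 - #103 - #105 - #104 - Depot: 6+10+7+6+9+1 = 39
Depot - #101 - #102 - #104 - #103 - #105 - Depot: 6+10+4+3+6+8 = 37
Depot - #101 - #102 - #104 - #105 - #103 - Depot: 6+10+4+9+6+2 = 37
Depot - #101 - #102 - #105 - #103 - #104 - Depot: 6+10+12+6+3+1 = 38
Depot - #101 - #102 - #105 - #104 - #103 - Depot: 6+10+12+9+3+2 = 42
Depot - #101 - #103 - #102 - #104 - #105 - Depot: 6+4+7+4+9+8 = 38
Depot - #101 - #103 - #102 - #105 - #104 - Depot: 6+4+7+12+9+1 = 39
Depot - #101 - #103 - #104 - #102 - #105 - Depot: 6+4+3+4+12+8 = 37
Depot - #101 - #103 - #104 - #105 - #102 - Depot: 6+4+3+9+12+5 = 39
Depot - #101 - #103 - #105 - #102 - #104 - Depot: 6+4+6+12+4+1 = 33
Depot - #101 - #103 - #105 - #104 - #102 - Depot: 6+4+6+9+4+5 = 34
Depot - #101 - #104 - #102 - #103 - #105 - Depot: 6+7+4+7+6+8 = 38
Depot - #101 - #104 - #102 - #105 - #103 - Depot: 6+7+4+12+6+2 = 37
… (46 more)
Depot - #103 - #101 - #105 - #102 - #104 - Depot: 2+4+2+12+4+1 = 25  ← best
The minimum is 25.
One optimal route: Depot → #103 → #101 → #105 → #102 → #104 → Depot (or its reverse).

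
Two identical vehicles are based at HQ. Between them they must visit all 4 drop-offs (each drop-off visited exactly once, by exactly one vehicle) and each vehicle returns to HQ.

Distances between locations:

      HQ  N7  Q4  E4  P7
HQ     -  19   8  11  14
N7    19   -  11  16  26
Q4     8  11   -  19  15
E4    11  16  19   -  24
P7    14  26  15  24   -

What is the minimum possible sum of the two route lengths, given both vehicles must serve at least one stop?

There are 2^3 − 1 = 7 ways to divide the 4 stops into two non-empty groups. For each, the best each vehicle can do is its own shortest tour through its group:
  {N7} + {Q4, E4, P7}: 38 + 58 = 96
  {Q4} + {N7, E4, P7}: 16 + 67 = 83
  {N7, Q4} + {E4, P7}: 38 + 49 = 87
  {E4} + {N7, Q4, P7}: 22 + 59 = 81
  {N7, E4} + {Q4, P7}: 46 + 37 = 83
  {Q4, E4} + {N7, P7}: 38 + 59 = 97
  … (7 splits in total)
  {N7, Q4, E4} + {P7}: 46 + 28 = 74  ← best
Best: vehicle 1 HQ → Q4 → N7 → E4 → HQ = 46; vehicle 2 HQ → P7 → HQ = 28; combined 74.

Minimum combined distance: 74.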